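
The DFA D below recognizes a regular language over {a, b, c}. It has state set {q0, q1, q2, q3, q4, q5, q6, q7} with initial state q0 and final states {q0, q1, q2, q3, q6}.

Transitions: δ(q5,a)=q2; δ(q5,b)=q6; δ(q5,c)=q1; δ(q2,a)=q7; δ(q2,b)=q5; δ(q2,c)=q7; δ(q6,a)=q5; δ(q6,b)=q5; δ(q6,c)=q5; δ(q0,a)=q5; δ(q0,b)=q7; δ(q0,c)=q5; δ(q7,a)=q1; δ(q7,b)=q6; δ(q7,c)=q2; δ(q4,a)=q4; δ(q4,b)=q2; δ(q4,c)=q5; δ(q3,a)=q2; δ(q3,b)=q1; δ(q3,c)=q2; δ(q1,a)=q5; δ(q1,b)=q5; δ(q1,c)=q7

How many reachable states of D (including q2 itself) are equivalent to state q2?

4

Reachable states from the start: {q0,q1,q2,q5,q6,q7}. Unreachable: {q3,q4} — drop them.
Initial partition by acceptance: {q0,q1,q2,q6} | {q5,q7}.
The partition is now stable with 2 blocks: {q0,q1,q2,q6} | {q5,q7}.
The equivalence class containing q2 is {q0,q1,q2,q6}, of size 4.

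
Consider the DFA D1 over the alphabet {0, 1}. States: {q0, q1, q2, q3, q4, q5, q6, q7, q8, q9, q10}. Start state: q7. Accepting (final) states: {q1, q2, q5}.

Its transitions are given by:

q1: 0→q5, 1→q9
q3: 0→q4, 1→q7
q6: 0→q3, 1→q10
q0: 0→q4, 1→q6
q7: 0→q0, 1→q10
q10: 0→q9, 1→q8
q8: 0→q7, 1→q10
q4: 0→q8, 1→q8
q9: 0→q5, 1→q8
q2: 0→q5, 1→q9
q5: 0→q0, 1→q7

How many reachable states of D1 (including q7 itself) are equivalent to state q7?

Reachable states from the start: {q0,q3,q4,q5,q6,q7,q8,q9,q10}. Unreachable: {q1,q2} — drop them.
P0 = {q5} | {q0,q3,q4,q6,q7,q8,q9,q10}.
On input 0, block {q0,q3,q4,q6,q7,q8,q9,q10} splits into {q0,q3,q4,q6,q7,q8,q10} and {q9}.
On input 0, block {q0,q3,q4,q6,q7,q8,q10} splits into {q0,q3,q4,q6,q7,q8} and {q10}.
Refine {q0,q3,q4,q6,q7,q8} on symbol 1: members go to different blocks, giving {q0,q3,q4} and {q6,q7,q8}.
Refine {q0,q3,q4} on symbol 0: members go to different blocks, giving {q0,q3} and {q4}.
On input 0, block {q6,q7,q8} splits into {q6,q7} and {q8}.
The partition is now stable with 7 blocks: {q5} | {q0,q3} | {q9} | {q10} | {q6,q7} | {q4} | {q8}.
State q7 belongs to the block {q6,q7}, which has 2 states.

2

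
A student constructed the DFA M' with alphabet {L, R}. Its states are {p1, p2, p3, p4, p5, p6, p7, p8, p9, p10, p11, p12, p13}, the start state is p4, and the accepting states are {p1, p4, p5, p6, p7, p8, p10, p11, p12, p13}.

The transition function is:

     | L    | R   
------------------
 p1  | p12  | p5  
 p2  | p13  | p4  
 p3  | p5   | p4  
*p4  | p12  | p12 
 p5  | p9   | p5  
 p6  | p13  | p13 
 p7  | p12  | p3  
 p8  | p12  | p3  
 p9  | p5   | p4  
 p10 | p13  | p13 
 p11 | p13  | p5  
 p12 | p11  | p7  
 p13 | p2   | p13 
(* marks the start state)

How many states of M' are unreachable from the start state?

BFS from p4 reaches {p2, p3, p4, p5, p7, p9, p11, p12, p13}; the 4 state(s) p1, p6, p8, p10 are never visited.

4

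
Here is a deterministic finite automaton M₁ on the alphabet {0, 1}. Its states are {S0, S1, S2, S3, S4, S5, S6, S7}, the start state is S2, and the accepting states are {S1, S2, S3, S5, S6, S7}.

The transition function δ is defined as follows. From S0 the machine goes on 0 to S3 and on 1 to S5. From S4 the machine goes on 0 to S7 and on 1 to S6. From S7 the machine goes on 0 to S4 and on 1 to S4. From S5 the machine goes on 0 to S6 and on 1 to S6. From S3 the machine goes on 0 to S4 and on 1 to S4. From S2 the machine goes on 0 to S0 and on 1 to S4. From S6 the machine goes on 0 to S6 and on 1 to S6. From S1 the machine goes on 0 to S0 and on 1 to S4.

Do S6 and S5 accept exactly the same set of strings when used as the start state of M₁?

Yes

Reachable states from the start: {S0,S2,S3,S4,S5,S6,S7}. Unreachable: {S1} — drop them.
Initial partition by acceptance: {S2,S3,S5,S6,S7} | {S0,S4}.
Refine {S2,S3,S5,S6,S7} on symbol 0: members go to different blocks, giving {S2,S3,S7} and {S5,S6}.
No further refinement is possible. Final partition (3 blocks): {S2,S3,S7} | {S0,S4} | {S5,S6}.
S6 and S5 lie in the same block of the stable partition, so they are equivalent — no string distinguishes them.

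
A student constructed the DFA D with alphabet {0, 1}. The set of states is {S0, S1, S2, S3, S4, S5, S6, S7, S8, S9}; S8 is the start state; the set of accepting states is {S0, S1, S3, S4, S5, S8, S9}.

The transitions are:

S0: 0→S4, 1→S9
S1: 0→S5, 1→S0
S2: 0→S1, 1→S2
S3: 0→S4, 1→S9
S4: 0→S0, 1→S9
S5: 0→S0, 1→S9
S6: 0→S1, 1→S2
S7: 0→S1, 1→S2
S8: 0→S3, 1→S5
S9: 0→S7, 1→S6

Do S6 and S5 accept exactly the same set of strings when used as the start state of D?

No

Every state is reachable, so we keep all 10.
P0 = {S0,S1,S3,S4,S5,S8,S9} | {S2,S6,S7}.
Split {S0,S1,S3,S4,S5,S8,S9} by δ(·,0) → {S0,S1,S3,S4,S5,S8} and {S9}.
On input 1, block {S0,S1,S3,S4,S5,S8} splits into {S0,S3,S4,S5} and {S1,S8}.
No further refinement is possible. Final partition (4 blocks): {S0,S3,S4,S5} | {S2,S6,S7} | {S9} | {S1,S8}.
S6 and S5 end up in different blocks, so they are distinguishable. For instance, the string 'ε' is accepted from only S5.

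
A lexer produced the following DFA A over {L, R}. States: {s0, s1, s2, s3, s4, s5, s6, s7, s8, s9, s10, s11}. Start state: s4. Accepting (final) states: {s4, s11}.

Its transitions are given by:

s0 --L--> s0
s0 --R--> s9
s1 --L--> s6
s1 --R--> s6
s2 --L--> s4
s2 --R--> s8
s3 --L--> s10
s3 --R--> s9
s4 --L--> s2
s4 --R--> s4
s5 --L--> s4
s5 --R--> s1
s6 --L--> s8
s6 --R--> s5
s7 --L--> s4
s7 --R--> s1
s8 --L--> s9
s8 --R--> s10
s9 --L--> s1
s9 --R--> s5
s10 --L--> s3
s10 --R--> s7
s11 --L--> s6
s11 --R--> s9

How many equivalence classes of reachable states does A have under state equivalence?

States {s0,s11} cannot be reached from the start state, so discard them.
Initial partition by acceptance: {s4} | {s1,s2,s3,s5,s6,s7,s8,s9,s10}.
Refine {s1,s2,s3,s5,s6,s7,s8,s9,s10} on symbol L: members go to different blocks, giving {s1,s3,s6,s8,s9,s10} and {s2,s5,s7}.
Refine {s1,s3,s6,s8,s9,s10} on symbol R: members go to different blocks, giving {s1,s3,s8} and {s6,s9,s10}.
Stable partition: {s4} | {s1,s3,s8} | {s2,s5,s7} | {s6,s9,s10} — 4 equivalence classes.

4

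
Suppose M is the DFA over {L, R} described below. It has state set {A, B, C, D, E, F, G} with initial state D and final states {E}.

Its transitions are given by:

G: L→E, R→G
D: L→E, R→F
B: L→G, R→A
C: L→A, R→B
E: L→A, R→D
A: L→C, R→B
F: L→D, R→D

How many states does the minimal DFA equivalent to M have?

6

Start with accepting vs non-accepting: {E} | {A,B,C,D,F,G}.
Refine {A,B,C,D,F,G} on symbol L: members go to different blocks, giving {A,B,C,F} and {D,G}.
Split {A,B,C,F} by δ(·,L) → {A,C} and {B,F}.
Refine {D,G} on symbol R: members go to different blocks, giving {D} and {G}.
Split {B,F} by δ(·,L) → {B} and {F}.
No further refinement is possible. Final partition (6 blocks): {E} | {A,C} | {D} | {B} | {G} | {F}.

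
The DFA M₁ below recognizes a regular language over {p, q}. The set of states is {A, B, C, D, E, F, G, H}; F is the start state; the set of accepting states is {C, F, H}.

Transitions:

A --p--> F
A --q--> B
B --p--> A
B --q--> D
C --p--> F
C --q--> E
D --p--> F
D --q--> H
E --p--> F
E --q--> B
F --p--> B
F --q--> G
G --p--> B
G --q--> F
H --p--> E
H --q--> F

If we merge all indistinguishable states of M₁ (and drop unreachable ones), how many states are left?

6

First remove the unreachable states {C}; 7 states remain.
Start with accepting vs non-accepting: {F,H} | {A,B,D,E,G}.
Split {F,H} by δ(·,q) → {F} and {H}.
On input p, block {A,B,D,E,G} splits into {A,D,E} and {B,G}.
On input q, block {A,D,E} splits into {A,E} and {D}.
Refine {B,G} on symbol p: members go to different blocks, giving {B} and {G}.
The partition is now stable with 6 blocks: {F} | {A,E} | {H} | {B} | {D} | {G}.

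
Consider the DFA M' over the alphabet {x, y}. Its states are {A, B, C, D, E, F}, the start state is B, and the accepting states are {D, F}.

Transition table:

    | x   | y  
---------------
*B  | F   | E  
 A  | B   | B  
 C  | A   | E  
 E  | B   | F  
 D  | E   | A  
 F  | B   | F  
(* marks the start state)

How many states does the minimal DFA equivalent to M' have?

States {A,C,D} cannot be reached from the start state, so discard them.
Start with accepting vs non-accepting: {F} | {B,E}.
Refine {B,E} on symbol x: members go to different blocks, giving {B} and {E}.
The partition is now stable with 3 blocks: {F} | {B} | {E}.

3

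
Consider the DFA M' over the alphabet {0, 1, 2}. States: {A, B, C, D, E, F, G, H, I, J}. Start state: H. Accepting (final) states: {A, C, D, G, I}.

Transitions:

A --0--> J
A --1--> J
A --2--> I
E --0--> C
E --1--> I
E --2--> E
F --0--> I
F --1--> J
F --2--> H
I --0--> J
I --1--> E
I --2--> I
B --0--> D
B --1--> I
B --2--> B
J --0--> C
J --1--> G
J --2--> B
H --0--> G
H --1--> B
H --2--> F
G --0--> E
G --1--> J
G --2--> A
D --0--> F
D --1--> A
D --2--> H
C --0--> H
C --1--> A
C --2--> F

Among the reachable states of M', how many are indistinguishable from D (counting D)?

2

All states are reachable from the start state.
P0 = {A,C,D,G,I} | {B,E,F,H,J}.
Split {A,C,D,G,I} by δ(·,1) → {A,G,I} and {C,D}.
Split {B,E,F,H,J} by δ(·,0) → {B,E,J} and {F,H}.
The partition is now stable with 4 blocks: {A,G,I} | {B,E,J} | {C,D} | {F,H}.
The equivalence class containing D is {C,D}, of size 2.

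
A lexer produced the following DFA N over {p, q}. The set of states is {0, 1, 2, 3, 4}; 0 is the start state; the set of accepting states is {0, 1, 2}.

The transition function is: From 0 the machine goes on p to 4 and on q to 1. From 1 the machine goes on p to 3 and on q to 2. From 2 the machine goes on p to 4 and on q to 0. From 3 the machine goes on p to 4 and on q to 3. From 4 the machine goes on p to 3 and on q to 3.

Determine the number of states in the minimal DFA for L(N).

2

Initial partition by acceptance: {0,1,2} | {3,4}.
No further refinement is possible. Final partition (2 blocks): {0,1,2} | {3,4}.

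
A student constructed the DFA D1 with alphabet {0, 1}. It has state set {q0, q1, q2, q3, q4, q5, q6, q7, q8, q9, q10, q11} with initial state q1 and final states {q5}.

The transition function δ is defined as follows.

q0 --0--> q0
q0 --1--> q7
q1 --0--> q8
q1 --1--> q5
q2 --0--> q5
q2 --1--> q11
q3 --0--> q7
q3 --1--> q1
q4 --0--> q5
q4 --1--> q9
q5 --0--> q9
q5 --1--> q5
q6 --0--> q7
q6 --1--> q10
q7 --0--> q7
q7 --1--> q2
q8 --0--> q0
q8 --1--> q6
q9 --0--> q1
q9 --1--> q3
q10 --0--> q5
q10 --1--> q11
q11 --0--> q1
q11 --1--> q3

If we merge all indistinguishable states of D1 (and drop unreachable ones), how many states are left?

First remove the unreachable states {q4}; 11 states remain.
Start with accepting vs non-accepting: {q5} | {q0,q1,q2,q3,q6,q7,q8,q9,q10,q11}.
Split {q0,q1,q2,q3,q6,q7,q8,q9,q10,q11} by δ(·,0) → {q0,q1,q3,q6,q7,q8,q9,q11} and {q2,q10}.
On input 1, block {q0,q1,q3,q6,q7,q8,q9,q11} splits into {q0,q3,q8,q9,q11} and {q6,q7} and {q1}.
On input 0, block {q0,q3,q8,q9,q11} splits into {q0,q8} and {q9,q11} and {q3}.
Stable partition: {q5} | {q0,q8} | {q2,q10} | {q6,q7} | {q1} | {q9,q11} | {q3} — 7 equivalence classes.

7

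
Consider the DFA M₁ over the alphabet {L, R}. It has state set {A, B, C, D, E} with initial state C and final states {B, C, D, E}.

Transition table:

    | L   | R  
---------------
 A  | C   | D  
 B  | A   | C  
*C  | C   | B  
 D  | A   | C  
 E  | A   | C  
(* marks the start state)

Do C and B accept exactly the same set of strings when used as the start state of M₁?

States {E} cannot be reached from the start state, so discard them.
Initial partition by acceptance: {B,C,D} | {A}.
Refine {B,C,D} on symbol L: members go to different blocks, giving {B,D} and {C}.
The partition is now stable with 3 blocks: {B,D} | {A} | {C}.
C and B end up in different blocks, so they are distinguishable. For instance, the string 'L' is accepted from only C.

No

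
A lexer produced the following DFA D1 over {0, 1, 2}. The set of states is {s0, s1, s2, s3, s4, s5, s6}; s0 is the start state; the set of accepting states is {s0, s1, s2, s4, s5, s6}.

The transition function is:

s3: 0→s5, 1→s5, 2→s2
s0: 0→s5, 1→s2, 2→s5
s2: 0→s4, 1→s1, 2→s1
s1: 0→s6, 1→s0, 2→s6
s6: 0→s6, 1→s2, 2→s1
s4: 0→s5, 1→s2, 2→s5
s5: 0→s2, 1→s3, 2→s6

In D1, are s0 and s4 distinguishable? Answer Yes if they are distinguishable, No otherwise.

No

Every state is reachable, so we keep all 7.
Start with accepting vs non-accepting: {s0,s1,s2,s4,s5,s6} | {s3}.
Refine {s0,s1,s2,s4,s5,s6} on symbol 1: members go to different blocks, giving {s0,s1,s2,s4,s6} and {s5}.
Refine {s0,s1,s2,s4,s6} on symbol 0: members go to different blocks, giving {s1,s2,s6} and {s0,s4}.
Refine {s1,s2,s6} on symbol 0: members go to different blocks, giving {s1,s6} and {s2}.
Split {s1,s6} by δ(·,1) → {s1} and {s6}.
Stable partition: {s1} | {s3} | {s5} | {s0,s4} | {s2} | {s6} — 6 equivalence classes.
s0 and s4 lie in the same block of the stable partition, so they are equivalent — no string distinguishes them.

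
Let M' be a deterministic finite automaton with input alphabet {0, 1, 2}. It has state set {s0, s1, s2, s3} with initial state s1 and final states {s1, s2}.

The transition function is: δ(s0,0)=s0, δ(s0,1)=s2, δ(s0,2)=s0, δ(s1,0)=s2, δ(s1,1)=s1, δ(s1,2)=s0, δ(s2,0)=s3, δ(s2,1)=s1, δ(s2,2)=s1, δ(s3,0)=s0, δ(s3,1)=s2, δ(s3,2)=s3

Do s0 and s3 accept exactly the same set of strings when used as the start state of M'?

P0 = {s1,s2} | {s0,s3}.
Split {s1,s2} by δ(·,0) → {s1} and {s2}.
No further refinement is possible. Final partition (3 blocks): {s1} | {s0,s3} | {s2}.
s0 and s3 lie in the same block of the stable partition, so they are equivalent — no string distinguishes them.

Yes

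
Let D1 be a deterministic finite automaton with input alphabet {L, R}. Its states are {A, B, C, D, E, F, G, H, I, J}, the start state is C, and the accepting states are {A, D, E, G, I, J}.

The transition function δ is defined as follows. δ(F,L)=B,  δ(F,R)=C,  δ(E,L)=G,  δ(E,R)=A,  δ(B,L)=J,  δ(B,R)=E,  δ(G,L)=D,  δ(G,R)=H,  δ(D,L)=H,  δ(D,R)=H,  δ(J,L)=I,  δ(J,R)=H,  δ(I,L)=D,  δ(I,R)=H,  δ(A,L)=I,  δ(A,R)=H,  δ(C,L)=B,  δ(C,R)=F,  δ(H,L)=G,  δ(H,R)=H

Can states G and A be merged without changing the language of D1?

All states are reachable from the start state.
Initial partition by acceptance: {A,D,E,G,I,J} | {B,C,F,H}.
Split {A,D,E,G,I,J} by δ(·,L) → {A,E,G,I,J} and {D}.
On input L, block {A,E,G,I,J} splits into {A,E,J} and {G,I}.
Refine {A,E,J} on symbol R: members go to different blocks, giving {A,J} and {E}.
Split {B,C,F,H} by δ(·,L) → {C,F} and {B} and {H}.
No further refinement is possible. Final partition (7 blocks): {A,J} | {C,F} | {D} | {G,I} | {E} | {B} | {H}.
G and A end up in different blocks, so they are distinguishable. For instance, the string 'LL' is accepted from only A.

No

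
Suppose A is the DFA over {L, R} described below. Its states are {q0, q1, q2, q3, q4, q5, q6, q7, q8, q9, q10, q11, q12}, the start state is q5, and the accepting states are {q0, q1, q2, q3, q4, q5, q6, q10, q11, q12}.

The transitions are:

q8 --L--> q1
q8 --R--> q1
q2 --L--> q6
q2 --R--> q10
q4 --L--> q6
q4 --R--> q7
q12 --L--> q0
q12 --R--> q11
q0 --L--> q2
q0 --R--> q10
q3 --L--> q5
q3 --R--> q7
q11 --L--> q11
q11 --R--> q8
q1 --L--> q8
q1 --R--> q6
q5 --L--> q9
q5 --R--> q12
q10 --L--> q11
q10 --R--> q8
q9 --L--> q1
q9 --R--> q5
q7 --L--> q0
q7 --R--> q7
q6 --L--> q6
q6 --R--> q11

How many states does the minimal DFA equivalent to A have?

First remove the unreachable states {q3,q4,q7}; 10 states remain.
P0 = {q0,q1,q2,q5,q6,q10,q11,q12} | {q8,q9}.
Refine {q0,q1,q2,q5,q6,q10,q11,q12} on symbol L: members go to different blocks, giving {q0,q2,q6,q10,q11,q12} and {q1,q5}.
On input R, block {q0,q2,q6,q10,q11,q12} splits into {q0,q2,q6,q12} and {q10,q11}.
Stable partition: {q0,q2,q6,q12} | {q8,q9} | {q1,q5} | {q10,q11} — 4 equivalence classes.

4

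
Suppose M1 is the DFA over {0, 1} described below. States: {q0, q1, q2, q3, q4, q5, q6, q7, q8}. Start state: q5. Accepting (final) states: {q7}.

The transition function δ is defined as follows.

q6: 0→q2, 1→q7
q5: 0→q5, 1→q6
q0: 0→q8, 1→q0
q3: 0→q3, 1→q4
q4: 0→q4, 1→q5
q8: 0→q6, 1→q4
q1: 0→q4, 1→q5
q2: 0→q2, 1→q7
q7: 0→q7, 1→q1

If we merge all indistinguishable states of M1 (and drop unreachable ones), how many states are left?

States {q0,q3,q8} cannot be reached from the start state, so discard them.
Initial partition by acceptance: {q7} | {q1,q2,q4,q5,q6}.
Refine {q1,q2,q4,q5,q6} on symbol 1: members go to different blocks, giving {q1,q4,q5} and {q2,q6}.
Refine {q1,q4,q5} on symbol 1: members go to different blocks, giving {q1,q4} and {q5}.
The partition is now stable with 4 blocks: {q7} | {q1,q4} | {q2,q6} | {q5}.

4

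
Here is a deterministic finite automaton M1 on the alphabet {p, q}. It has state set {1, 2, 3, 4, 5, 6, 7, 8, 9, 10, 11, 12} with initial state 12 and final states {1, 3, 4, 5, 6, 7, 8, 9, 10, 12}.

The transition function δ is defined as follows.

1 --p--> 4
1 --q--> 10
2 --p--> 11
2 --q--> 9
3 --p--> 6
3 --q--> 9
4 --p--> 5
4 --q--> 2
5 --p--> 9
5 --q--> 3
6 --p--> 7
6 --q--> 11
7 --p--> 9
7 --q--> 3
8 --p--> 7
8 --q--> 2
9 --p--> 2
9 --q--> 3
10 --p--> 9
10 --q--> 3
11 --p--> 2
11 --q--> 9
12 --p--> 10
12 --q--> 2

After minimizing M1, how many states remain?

5

First remove the unreachable states {1,4,5,8}; 8 states remain.
P0 = {3,6,7,9,10,12} | {2,11}.
Split {3,6,7,9,10,12} by δ(·,p) → {3,6,7,10,12} and {9}.
Refine {3,6,7,10,12} on symbol p: members go to different blocks, giving {3,6,12} and {7,10}.
Split {3,6,12} by δ(·,p) → {6,12} and {3}.
No further refinement is possible. Final partition (5 blocks): {6,12} | {2,11} | {9} | {7,10} | {3}.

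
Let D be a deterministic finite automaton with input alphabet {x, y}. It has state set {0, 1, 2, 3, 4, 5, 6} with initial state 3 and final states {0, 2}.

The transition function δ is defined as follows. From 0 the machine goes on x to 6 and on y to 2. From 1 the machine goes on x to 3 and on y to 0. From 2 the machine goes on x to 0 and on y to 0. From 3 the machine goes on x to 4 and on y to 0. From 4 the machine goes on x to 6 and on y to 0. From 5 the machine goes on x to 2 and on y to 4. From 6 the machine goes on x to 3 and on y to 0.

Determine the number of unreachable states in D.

Starting at 3 and following transitions, the reachable set is {0, 2, 3, 4, 6}. That leaves 1, 5 unreachable — 2 in total.

2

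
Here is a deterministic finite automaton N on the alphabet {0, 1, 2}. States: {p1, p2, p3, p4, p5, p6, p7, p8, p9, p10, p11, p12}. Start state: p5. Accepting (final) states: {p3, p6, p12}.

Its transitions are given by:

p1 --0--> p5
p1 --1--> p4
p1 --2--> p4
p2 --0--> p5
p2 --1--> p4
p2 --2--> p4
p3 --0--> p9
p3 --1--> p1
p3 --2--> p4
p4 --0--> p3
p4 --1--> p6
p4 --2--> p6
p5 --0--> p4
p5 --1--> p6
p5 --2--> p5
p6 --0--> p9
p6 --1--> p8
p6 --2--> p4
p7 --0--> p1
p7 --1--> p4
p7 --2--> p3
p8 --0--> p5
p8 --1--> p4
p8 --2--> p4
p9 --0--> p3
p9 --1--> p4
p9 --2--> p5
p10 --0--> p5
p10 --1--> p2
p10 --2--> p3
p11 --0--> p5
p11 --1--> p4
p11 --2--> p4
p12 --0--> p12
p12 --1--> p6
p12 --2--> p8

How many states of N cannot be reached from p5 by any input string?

BFS from p5 reaches {p1, p3, p4, p5, p6, p8, p9}; the 5 state(s) p2, p7, p10, p11, p12 are never visited.

5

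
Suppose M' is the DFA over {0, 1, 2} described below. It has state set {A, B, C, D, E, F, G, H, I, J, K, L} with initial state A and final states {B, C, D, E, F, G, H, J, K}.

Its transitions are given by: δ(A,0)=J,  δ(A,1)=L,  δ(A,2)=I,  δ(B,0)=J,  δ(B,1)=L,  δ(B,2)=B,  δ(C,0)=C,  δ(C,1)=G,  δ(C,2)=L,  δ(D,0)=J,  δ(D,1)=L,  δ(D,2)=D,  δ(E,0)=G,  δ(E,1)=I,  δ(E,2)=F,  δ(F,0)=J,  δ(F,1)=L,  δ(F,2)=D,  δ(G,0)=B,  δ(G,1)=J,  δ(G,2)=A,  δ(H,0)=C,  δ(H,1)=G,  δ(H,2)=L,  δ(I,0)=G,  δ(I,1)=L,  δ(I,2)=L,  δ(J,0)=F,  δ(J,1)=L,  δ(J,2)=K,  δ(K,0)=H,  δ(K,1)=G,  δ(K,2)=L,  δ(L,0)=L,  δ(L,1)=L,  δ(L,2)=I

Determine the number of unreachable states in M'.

BFS from A reaches {A, B, C, D, F, G, H, I, J, K, L}; the 1 state(s) E are never visited.

1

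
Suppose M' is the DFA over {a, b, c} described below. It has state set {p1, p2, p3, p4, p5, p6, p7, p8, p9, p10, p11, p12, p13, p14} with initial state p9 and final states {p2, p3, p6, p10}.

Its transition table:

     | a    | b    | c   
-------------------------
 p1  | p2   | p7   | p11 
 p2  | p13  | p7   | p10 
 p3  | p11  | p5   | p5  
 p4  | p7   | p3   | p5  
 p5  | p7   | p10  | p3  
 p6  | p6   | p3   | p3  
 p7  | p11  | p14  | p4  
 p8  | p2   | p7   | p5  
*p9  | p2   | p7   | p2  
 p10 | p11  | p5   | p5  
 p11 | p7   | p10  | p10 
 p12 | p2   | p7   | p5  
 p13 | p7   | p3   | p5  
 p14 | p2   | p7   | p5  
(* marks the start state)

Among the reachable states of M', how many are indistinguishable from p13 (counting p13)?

2

Reachable states from the start: {p2,p3,p4,p5,p7,p9,p10,p11,p13,p14}. Unreachable: {p1,p6,p8,p12} — drop them.
Start with accepting vs non-accepting: {p2,p3,p10} | {p4,p5,p7,p9,p11,p13,p14}.
On input c, block {p2,p3,p10} splits into {p3,p10} and {p2}.
On input a, block {p4,p5,p7,p9,p11,p13,p14} splits into {p4,p5,p7,p11,p13} and {p9,p14}.
Refine {p4,p5,p7,p11,p13} on symbol b: members go to different blocks, giving {p4,p5,p11,p13} and {p7}.
On input c, block {p4,p5,p11,p13} splits into {p4,p13} and {p5,p11}.
Split {p9,p14} by δ(·,c) → {p9} and {p14}.
The partition is now stable with 7 blocks: {p3,p10} | {p4,p13} | {p2} | {p9} | {p7} | {p5,p11} | {p14}.
The equivalence class containing p13 is {p4,p13}, of size 2.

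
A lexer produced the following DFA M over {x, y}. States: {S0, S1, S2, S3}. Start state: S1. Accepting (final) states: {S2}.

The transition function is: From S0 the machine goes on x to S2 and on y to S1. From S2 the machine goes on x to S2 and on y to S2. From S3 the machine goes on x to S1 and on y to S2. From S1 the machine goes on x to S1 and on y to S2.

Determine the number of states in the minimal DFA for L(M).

First remove the unreachable states {S0,S3}; 2 states remain.
Start with accepting vs non-accepting: {S2} | {S1}.
No further refinement is possible. Final partition (2 blocks): {S2} | {S1}.

2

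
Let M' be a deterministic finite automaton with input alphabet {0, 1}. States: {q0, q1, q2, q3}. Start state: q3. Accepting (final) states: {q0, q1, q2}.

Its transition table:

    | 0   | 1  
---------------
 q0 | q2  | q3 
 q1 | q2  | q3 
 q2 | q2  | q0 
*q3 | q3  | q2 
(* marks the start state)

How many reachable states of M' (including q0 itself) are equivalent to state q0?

Reachable states from the start: {q0,q2,q3}. Unreachable: {q1} — drop them.
Start with accepting vs non-accepting: {q0,q2} | {q3}.
Split {q0,q2} by δ(·,1) → {q0} and {q2}.
The partition is now stable with 3 blocks: {q0} | {q3} | {q2}.
State q0 belongs to the block {q0}, which has 1 states.

1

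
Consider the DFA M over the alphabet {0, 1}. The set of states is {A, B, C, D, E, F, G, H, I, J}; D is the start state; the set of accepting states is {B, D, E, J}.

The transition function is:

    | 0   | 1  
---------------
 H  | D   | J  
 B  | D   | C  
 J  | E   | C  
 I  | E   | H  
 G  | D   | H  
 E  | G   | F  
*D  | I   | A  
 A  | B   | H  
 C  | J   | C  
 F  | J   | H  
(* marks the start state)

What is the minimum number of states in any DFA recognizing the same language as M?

6

Initial partition by acceptance: {B,D,E,J} | {A,C,F,G,H,I}.
Refine {B,D,E,J} on symbol 0: members go to different blocks, giving {B,J} and {D,E}.
On input 0, block {A,C,F,G,H,I} splits into {A,C,F} and {G,H,I}.
Split {A,C,F} by δ(·,1) → {A,F} and {C}.
Refine {G,H,I} on symbol 1: members go to different blocks, giving {G,I} and {H}.
The partition is now stable with 6 blocks: {B,J} | {A,F} | {D,E} | {G,I} | {C} | {H}.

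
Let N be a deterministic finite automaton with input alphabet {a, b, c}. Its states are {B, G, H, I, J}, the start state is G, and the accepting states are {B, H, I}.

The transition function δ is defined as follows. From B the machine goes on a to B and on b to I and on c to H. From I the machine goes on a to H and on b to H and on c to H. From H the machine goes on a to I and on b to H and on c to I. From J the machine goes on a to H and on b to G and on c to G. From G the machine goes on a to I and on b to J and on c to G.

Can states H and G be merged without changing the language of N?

No

States {B} cannot be reached from the start state, so discard them.
Initial partition by acceptance: {H,I} | {G,J}.
The partition is now stable with 2 blocks: {H,I} | {G,J}.
H and G end up in different blocks, so they are distinguishable. For instance, the string 'ε' is accepted from only H.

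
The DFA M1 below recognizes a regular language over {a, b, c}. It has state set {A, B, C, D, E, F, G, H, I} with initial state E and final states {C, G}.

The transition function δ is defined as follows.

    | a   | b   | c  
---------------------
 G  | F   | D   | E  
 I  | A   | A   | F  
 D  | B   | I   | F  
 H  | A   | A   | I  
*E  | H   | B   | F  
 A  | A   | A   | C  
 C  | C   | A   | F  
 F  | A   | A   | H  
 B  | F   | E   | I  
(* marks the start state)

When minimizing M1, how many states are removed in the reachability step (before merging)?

Starting at E and following transitions, the reachable set is {A, B, C, E, F, H, I}. That leaves D, G unreachable — 2 in total.

2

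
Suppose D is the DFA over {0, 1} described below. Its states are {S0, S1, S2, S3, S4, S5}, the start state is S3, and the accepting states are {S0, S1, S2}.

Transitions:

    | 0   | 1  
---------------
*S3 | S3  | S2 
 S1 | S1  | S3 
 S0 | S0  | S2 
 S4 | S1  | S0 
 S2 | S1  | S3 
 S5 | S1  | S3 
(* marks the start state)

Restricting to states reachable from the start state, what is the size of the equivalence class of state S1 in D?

First remove the unreachable states {S0,S4,S5}; 3 states remain.
P0 = {S1,S2} | {S3}.
The partition is now stable with 2 blocks: {S1,S2} | {S3}.
The equivalence class containing S1 is {S1,S2}, of size 2.

2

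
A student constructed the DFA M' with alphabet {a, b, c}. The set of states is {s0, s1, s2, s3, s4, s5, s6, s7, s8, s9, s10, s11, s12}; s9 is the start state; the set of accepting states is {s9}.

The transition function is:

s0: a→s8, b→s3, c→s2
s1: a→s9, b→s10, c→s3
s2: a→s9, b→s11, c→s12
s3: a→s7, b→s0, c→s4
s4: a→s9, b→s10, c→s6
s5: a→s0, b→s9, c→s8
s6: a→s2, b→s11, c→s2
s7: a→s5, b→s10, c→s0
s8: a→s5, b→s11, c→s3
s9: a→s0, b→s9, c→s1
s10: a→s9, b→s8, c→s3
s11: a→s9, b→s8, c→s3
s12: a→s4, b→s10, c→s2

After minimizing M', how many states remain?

8

Every state is reachable, so we keep all 13.
Initial partition by acceptance: {s9} | {s0,s1,s2,s3,s4,s5,s6,s7,s8,s10,s11,s12}.
On input a, block {s0,s1,s2,s3,s4,s5,s6,s7,s8,s10,s11,s12} splits into {s0,s3,s5,s6,s7,s8,s12} and {s1,s2,s4,s10,s11}.
Refine {s0,s3,s5,s6,s7,s8,s12} on symbol a: members go to different blocks, giving {s0,s3,s5,s7,s8} and {s6,s12}.
Refine {s0,s3,s5,s7,s8} on symbol b: members go to different blocks, giving {s0,s3} and {s7,s8} and {s5}.
On input b, block {s1,s2,s4,s10,s11} splits into {s1,s2,s4} and {s10,s11}.
Split {s1,s2,s4} by δ(·,c) → {s2,s4} and {s1}.
The partition is now stable with 8 blocks: {s9} | {s0,s3} | {s2,s4} | {s6,s12} | {s7,s8} | {s5} | {s10,s11} | {s1}.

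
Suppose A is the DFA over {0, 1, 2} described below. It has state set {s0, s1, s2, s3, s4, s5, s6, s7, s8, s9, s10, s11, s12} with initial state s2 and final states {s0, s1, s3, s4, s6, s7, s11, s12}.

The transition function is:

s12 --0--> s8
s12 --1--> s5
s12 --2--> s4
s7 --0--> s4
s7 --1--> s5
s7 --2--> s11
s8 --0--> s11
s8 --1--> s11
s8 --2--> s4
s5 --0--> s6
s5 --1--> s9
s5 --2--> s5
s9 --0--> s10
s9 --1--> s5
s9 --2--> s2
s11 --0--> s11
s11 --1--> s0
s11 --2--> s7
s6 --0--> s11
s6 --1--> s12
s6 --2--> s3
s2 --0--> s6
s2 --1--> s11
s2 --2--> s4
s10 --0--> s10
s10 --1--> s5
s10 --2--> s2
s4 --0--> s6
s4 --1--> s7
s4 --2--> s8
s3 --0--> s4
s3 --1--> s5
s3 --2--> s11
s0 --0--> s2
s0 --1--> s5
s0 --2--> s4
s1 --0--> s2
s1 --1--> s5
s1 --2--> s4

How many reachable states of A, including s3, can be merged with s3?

2

Reachable states from the start: {s0,s2,s3,s4,s5,s6,s7,s8,s9,s10,s11,s12}. Unreachable: {s1} — drop them.
Start with accepting vs non-accepting: {s0,s3,s4,s6,s7,s11,s12} | {s2,s5,s8,s9,s10}.
Split {s0,s3,s4,s6,s7,s11,s12} by δ(·,0) → {s3,s4,s6,s7,s11} and {s0,s12}.
On input 1, block {s3,s4,s6,s7,s11} splits into {s3,s7} and {s6,s11} and {s4}.
On input 0, block {s2,s5,s8,s9,s10} splits into {s2,s5,s8} and {s9,s10}.
Refine {s2,s5,s8} on symbol 1: members go to different blocks, giving {s2,s8} and {s5}.
Stable partition: {s3,s7} | {s2,s8} | {s0,s12} | {s6,s11} | {s4} | {s9,s10} | {s5} — 7 equivalence classes.
The equivalence class containing s3 is {s3,s7}, of size 2.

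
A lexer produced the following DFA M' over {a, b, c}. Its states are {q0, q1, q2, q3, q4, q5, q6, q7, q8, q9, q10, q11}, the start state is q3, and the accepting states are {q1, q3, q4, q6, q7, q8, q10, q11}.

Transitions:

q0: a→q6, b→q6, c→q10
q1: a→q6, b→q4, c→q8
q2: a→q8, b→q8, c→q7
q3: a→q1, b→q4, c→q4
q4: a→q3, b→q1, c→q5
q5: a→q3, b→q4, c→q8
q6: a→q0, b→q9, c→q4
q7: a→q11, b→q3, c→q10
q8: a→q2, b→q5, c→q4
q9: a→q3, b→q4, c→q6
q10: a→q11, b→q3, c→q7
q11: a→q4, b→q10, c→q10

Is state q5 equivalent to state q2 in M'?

No

Start with accepting vs non-accepting: {q1,q3,q4,q6,q7,q8,q10,q11} | {q0,q2,q5,q9}.
Split {q1,q3,q4,q6,q7,q8,q10,q11} by δ(·,a) → {q1,q3,q4,q7,q10,q11} and {q6,q8}.
On input a, block {q1,q3,q4,q7,q10,q11} splits into {q3,q4,q7,q10,q11} and {q1}.
Refine {q3,q4,q7,q10,q11} on symbol a: members go to different blocks, giving {q4,q7,q10,q11} and {q3}.
Refine {q4,q7,q10,q11} on symbol a: members go to different blocks, giving {q7,q10,q11} and {q4}.
On input a, block {q7,q10,q11} splits into {q7,q10} and {q11}.
Split {q0,q2,q5,q9} by δ(·,a) → {q0,q2} and {q5,q9}.
No further refinement is possible. Final partition (8 blocks): {q7,q10} | {q0,q2} | {q6,q8} | {q1} | {q3} | {q4} | {q11} | {q5,q9}.
q5 and q2 end up in different blocks, so they are distinguishable. For instance, the string 'aa' is accepted from only q5.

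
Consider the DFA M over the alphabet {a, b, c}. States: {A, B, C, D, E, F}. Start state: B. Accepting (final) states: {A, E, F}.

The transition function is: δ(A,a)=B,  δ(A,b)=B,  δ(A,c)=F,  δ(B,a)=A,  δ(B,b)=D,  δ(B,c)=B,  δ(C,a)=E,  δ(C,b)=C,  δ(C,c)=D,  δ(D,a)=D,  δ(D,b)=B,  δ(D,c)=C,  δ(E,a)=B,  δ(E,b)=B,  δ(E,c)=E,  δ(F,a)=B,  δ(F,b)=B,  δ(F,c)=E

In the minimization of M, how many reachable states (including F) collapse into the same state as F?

Every state is reachable, so we keep all 6.
P0 = {A,E,F} | {B,C,D}.
Split {B,C,D} by δ(·,a) → {B,C} and {D}.
On input b, block {B,C} splits into {B} and {C}.
Stable partition: {A,E,F} | {B} | {D} | {C} — 4 equivalence classes.
The equivalence class containing F is {A,E,F}, of size 3.

3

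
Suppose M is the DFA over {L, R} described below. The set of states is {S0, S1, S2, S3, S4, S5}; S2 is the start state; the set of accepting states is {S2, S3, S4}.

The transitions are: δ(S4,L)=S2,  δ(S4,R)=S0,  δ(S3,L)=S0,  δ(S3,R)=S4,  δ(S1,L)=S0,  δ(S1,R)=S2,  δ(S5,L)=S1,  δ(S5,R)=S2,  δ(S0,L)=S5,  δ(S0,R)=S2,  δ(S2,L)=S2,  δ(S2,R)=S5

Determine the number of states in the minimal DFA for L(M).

2

States {S3,S4} cannot be reached from the start state, so discard them.
Initial partition by acceptance: {S2} | {S0,S1,S5}.
The partition is now stable with 2 blocks: {S2} | {S0,S1,S5}.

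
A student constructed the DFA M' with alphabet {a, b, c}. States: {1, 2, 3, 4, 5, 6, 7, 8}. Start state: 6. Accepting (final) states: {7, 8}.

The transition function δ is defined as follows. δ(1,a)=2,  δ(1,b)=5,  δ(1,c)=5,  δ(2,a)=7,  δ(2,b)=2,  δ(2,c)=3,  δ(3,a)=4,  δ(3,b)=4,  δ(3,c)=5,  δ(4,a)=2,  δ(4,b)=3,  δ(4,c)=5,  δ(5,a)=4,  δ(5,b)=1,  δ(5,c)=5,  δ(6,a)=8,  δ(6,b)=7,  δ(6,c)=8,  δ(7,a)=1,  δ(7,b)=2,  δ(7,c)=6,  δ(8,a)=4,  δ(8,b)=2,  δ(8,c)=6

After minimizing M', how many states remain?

Start with accepting vs non-accepting: {7,8} | {1,2,3,4,5,6}.
Split {1,2,3,4,5,6} by δ(·,a) → {1,3,4,5} and {2,6}.
Split {1,3,4,5} by δ(·,a) → {1,4} and {3,5}.
Refine {2,6} on symbol b: members go to different blocks, giving {2} and {6}.
The partition is now stable with 5 blocks: {7,8} | {1,4} | {2} | {3,5} | {6}.

5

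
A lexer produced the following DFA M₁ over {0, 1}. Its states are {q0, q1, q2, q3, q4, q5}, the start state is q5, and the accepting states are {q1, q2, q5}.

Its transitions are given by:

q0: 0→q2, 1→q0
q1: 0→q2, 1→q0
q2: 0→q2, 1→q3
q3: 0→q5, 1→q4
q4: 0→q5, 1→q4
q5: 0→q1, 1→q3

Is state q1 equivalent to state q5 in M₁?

Yes

All states are reachable from the start state.
P0 = {q1,q2,q5} | {q0,q3,q4}.
The partition is now stable with 2 blocks: {q1,q2,q5} | {q0,q3,q4}.
q1 and q5 lie in the same block of the stable partition, so they are equivalent — no string distinguishes them.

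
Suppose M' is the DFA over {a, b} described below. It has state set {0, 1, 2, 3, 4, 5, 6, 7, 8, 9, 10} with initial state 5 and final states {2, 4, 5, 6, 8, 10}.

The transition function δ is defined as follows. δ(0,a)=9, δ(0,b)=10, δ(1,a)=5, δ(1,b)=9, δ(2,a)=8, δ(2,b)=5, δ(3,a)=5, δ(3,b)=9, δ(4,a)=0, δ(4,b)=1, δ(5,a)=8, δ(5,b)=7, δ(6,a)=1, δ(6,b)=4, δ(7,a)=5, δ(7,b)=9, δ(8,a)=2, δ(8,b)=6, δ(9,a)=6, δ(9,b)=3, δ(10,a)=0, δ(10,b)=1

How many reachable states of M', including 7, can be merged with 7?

Every state is reachable, so we keep all 11.
Start with accepting vs non-accepting: {2,4,5,6,8,10} | {0,1,3,7,9}.
Split {2,4,5,6,8,10} by δ(·,a) → {2,5,8} and {4,6,10}.
Split {2,5,8} by δ(·,b) → {2} and {5} and {8}.
On input a, block {0,1,3,7,9} splits into {1,3,7} and {0} and {9}.
On input a, block {4,6,10} splits into {4,10} and {6}.
Stable partition: {2} | {1,3,7} | {4,10} | {5} | {8} | {0} | {9} | {6} — 8 equivalence classes.
State 7 belongs to the block {1,3,7}, which has 3 states.

3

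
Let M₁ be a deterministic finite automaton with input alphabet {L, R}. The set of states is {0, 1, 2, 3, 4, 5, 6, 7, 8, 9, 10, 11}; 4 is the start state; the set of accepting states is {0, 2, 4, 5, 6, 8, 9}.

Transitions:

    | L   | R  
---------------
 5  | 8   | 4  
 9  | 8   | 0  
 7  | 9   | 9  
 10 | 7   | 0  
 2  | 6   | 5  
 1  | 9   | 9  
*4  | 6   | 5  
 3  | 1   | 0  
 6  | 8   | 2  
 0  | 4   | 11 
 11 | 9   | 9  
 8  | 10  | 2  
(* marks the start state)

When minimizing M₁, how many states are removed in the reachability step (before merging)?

2

No path from 4 leads to 1, 3; the other 10 states are all reachable.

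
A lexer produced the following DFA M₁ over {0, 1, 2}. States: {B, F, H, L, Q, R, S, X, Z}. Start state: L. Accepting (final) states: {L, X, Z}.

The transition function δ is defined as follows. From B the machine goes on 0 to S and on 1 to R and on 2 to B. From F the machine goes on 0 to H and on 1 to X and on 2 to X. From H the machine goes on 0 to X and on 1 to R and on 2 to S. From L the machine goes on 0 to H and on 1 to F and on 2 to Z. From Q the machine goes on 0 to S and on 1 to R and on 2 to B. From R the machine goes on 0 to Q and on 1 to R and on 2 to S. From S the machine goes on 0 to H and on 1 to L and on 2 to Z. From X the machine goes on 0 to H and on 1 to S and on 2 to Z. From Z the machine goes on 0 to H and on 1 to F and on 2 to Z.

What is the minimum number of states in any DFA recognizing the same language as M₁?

5

Every state is reachable, so we keep all 9.
P0 = {L,X,Z} | {B,F,H,Q,R,S}.
Refine {B,F,H,Q,R,S} on symbol 0: members go to different blocks, giving {B,F,Q,R,S} and {H}.
On input 0, block {B,F,Q,R,S} splits into {B,Q,R} and {F,S}.
On input 0, block {B,Q,R} splits into {B,Q} and {R}.
Stable partition: {L,X,Z} | {B,Q} | {H} | {F,S} | {R} — 5 equivalence classes.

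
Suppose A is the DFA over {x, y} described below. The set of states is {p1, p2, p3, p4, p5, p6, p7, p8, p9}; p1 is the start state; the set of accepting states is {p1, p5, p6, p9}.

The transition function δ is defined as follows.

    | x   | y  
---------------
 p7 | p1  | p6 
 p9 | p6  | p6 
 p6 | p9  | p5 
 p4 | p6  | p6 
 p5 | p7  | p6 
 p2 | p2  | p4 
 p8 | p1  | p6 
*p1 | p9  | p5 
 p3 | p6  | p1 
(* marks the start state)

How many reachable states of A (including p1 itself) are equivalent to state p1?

2

First remove the unreachable states {p2,p3,p4,p8}; 5 states remain.
Start with accepting vs non-accepting: {p1,p5,p6,p9} | {p7}.
Split {p1,p5,p6,p9} by δ(·,x) → {p1,p6,p9} and {p5}.
On input y, block {p1,p6,p9} splits into {p1,p6} and {p9}.
The partition is now stable with 4 blocks: {p1,p6} | {p7} | {p5} | {p9}.
The equivalence class containing p1 is {p1,p6}, of size 2.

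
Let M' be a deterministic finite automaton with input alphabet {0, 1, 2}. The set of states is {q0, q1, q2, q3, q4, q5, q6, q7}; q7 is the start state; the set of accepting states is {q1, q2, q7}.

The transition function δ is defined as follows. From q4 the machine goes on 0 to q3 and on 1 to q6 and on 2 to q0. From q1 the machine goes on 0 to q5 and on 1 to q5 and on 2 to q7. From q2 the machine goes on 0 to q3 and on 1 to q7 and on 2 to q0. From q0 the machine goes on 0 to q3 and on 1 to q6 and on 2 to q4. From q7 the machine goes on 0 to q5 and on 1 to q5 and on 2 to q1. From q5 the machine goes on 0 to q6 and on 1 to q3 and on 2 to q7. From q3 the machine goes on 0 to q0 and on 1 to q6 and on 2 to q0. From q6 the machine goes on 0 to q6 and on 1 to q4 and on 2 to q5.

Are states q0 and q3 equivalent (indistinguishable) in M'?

Reachable states from the start: {q0,q1,q3,q4,q5,q6,q7}. Unreachable: {q2} — drop them.
Initial partition by acceptance: {q1,q7} | {q0,q3,q4,q5,q6}.
Split {q0,q3,q4,q5,q6} by δ(·,2) → {q0,q3,q4,q6} and {q5}.
On input 2, block {q0,q3,q4,q6} splits into {q0,q3,q4} and {q6}.
The partition is now stable with 4 blocks: {q1,q7} | {q0,q3,q4} | {q5} | {q6}.
q0 and q3 lie in the same block of the stable partition, so they are equivalent — no string distinguishes them.

Yes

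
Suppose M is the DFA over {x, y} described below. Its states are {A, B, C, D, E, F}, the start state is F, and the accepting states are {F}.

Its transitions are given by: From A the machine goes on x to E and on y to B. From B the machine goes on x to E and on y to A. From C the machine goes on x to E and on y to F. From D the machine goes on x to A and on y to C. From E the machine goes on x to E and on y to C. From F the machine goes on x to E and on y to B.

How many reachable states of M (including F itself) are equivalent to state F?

1

States {D} cannot be reached from the start state, so discard them.
P0 = {F} | {A,B,C,E}.
Refine {A,B,C,E} on symbol y: members go to different blocks, giving {A,B,E} and {C}.
Split {A,B,E} by δ(·,y) → {A,B} and {E}.
Stable partition: {F} | {A,B} | {C} | {E} — 4 equivalence classes.
State F belongs to the block {F}, which has 1 states.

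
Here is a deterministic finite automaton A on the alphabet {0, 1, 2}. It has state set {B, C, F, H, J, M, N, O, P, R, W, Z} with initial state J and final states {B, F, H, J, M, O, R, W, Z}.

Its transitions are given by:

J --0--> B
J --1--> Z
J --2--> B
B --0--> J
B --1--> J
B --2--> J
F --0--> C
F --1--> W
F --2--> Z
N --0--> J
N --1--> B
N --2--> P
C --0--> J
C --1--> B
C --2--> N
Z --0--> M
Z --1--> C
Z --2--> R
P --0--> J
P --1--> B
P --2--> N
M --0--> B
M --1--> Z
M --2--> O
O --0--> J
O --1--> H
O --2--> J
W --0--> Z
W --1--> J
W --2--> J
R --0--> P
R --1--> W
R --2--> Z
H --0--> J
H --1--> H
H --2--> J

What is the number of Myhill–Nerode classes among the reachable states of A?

8

States {F} cannot be reached from the start state, so discard them.
Start with accepting vs non-accepting: {B,H,J,M,O,R,W,Z} | {C,N,P}.
Split {B,H,J,M,O,R,W,Z} by δ(·,0) → {B,H,J,M,O,W,Z} and {R}.
Refine {B,H,J,M,O,W,Z} on symbol 1: members go to different blocks, giving {B,H,J,M,O,W} and {Z}.
On input 0, block {B,H,J,M,O,W} splits into {B,H,J,M,O} and {W}.
On input 1, block {B,H,J,M,O} splits into {B,H,O} and {J,M}.
Refine {B,H,O} on symbol 1: members go to different blocks, giving {H,O} and {B}.
On input 2, block {J,M} splits into {J} and {M}.
Stable partition: {H,O} | {C,N,P} | {R} | {Z} | {W} | {J} | {B} | {M} — 8 equivalence classes.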